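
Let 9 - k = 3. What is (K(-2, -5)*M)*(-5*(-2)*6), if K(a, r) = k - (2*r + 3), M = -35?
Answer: -27300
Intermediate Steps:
k = 6 (k = 9 - 1*3 = 9 - 3 = 6)
K(a, r) = 3 - 2*r (K(a, r) = 6 - (2*r + 3) = 6 - (3 + 2*r) = 6 + (-3 - 2*r) = 3 - 2*r)
(K(-2, -5)*M)*(-5*(-2)*6) = ((3 - 2*(-5))*(-35))*(-5*(-2)*6) = ((3 + 10)*(-35))*(10*6) = (13*(-35))*60 = -455*60 = -27300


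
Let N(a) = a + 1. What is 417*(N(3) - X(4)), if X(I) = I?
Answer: 0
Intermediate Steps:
N(a) = 1 + a
417*(N(3) - X(4)) = 417*((1 + 3) - 1*4) = 417*(4 - 4) = 417*0 = 0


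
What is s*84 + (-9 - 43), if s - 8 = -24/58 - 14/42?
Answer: 16160/29 ≈ 557.24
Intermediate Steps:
s = 631/87 (s = 8 + (-24/58 - 14/42) = 8 + (-24*1/58 - 14*1/42) = 8 + (-12/29 - 1/3) = 8 - 65/87 = 631/87 ≈ 7.2529)
s*84 + (-9 - 43) = (631/87)*84 + (-9 - 43) = 17668/29 - 52 = 16160/29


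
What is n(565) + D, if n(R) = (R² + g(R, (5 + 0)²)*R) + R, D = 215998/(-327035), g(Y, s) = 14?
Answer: 107169153502/327035 ≈ 3.2770e+5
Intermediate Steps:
D = -215998/327035 (D = 215998*(-1/327035) = -215998/327035 ≈ -0.66047)
n(R) = R² + 15*R (n(R) = (R² + 14*R) + R = R² + 15*R)
n(565) + D = 565*(15 + 565) - 215998/327035 = 565*580 - 215998/327035 = 327700 - 215998/327035 = 107169153502/327035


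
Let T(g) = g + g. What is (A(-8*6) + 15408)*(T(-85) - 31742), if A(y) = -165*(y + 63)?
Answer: -412717896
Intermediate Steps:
T(g) = 2*g
A(y) = -10395 - 165*y (A(y) = -165*(63 + y) = -10395 - 165*y)
(A(-8*6) + 15408)*(T(-85) - 31742) = ((-10395 - (-1320)*6) + 15408)*(2*(-85) - 31742) = ((-10395 - 165*(-48)) + 15408)*(-170 - 31742) = ((-10395 + 7920) + 15408)*(-31912) = (-2475 + 15408)*(-31912) = 12933*(-31912) = -412717896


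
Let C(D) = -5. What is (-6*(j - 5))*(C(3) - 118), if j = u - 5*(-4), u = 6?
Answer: 15498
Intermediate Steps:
j = 26 (j = 6 - 5*(-4) = 6 + 20 = 26)
(-6*(j - 5))*(C(3) - 118) = (-6*(26 - 5))*(-5 - 118) = -6*21*(-123) = -126*(-123) = 15498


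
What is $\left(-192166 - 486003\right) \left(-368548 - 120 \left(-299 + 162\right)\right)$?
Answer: $238788730252$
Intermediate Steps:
$\left(-192166 - 486003\right) \left(-368548 - 120 \left(-299 + 162\right)\right) = - 678169 \left(-368548 - -16440\right) = - 678169 \left(-368548 + 16440\right) = \left(-678169\right) \left(-352108\right) = 238788730252$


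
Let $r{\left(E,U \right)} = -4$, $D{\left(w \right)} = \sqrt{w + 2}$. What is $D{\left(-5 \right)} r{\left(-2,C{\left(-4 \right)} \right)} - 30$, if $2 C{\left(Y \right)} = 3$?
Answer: $-30 - 4 i \sqrt{3} \approx -30.0 - 6.9282 i$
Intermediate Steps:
$D{\left(w \right)} = \sqrt{2 + w}$
$C{\left(Y \right)} = \frac{3}{2}$ ($C{\left(Y \right)} = \frac{1}{2} \cdot 3 = \frac{3}{2}$)
$D{\left(-5 \right)} r{\left(-2,C{\left(-4 \right)} \right)} - 30 = \sqrt{2 - 5} \left(-4\right) - 30 = \sqrt{-3} \left(-4\right) - 30 = i \sqrt{3} \left(-4\right) - 30 = - 4 i \sqrt{3} - 30 = -30 - 4 i \sqrt{3}$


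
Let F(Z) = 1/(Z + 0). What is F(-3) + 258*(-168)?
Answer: -130033/3 ≈ -43344.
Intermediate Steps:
F(Z) = 1/Z
F(-3) + 258*(-168) = 1/(-3) + 258*(-168) = -1/3 - 43344 = -130033/3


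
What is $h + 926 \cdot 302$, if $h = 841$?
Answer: $280493$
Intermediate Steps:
$h + 926 \cdot 302 = 841 + 926 \cdot 302 = 841 + 279652 = 280493$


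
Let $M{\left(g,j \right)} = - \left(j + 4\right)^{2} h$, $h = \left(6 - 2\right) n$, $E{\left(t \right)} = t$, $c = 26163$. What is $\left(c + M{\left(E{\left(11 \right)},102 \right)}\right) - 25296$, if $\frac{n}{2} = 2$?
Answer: $-178909$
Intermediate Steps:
$n = 4$ ($n = 2 \cdot 2 = 4$)
$h = 16$ ($h = \left(6 - 2\right) 4 = 4 \cdot 4 = 16$)
$M{\left(g,j \right)} = - 16 \left(4 + j\right)^{2}$ ($M{\left(g,j \right)} = - \left(j + 4\right)^{2} \cdot 16 = - \left(4 + j\right)^{2} \cdot 16 = - 16 \left(4 + j\right)^{2}$)
$\left(c + M{\left(E{\left(11 \right)},102 \right)}\right) - 25296 = \left(26163 - 16 \left(4 + 102\right)^{2}\right) - 25296 = \left(26163 - 16 \cdot 106^{2}\right) - 25296 = \left(26163 - 179776\right) - 25296 = -153613 - 25296 = -178909$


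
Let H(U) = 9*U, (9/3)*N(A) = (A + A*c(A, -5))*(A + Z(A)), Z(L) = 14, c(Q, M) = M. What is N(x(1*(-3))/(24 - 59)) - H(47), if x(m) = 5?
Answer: -61793/147 ≈ -420.36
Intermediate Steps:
N(A) = -4*A*(14 + A)/3 (N(A) = ((A + A*(-5))*(A + 14))/3 = ((A - 5*A)*(14 + A))/3 = ((-4*A)*(14 + A))/3 = (-4*A*(14 + A))/3 = -4*A*(14 + A)/3)
N(x(1*(-3))/(24 - 59)) - H(47) = 4*(5/(24 - 59))*(-14 - 5/(24 - 59))/3 - 9*47 = 4*(5/(-35))*(-14 - 5/(-35))/3 - 1*423 = 4*(5*(-1/35))*(-14 - 5*(-1)/35)/3 - 423 = (4/3)*(-⅐)*(-14 - 1*(-⅐)) - 423 = (4/3)*(-⅐)*(-14 + ⅐) - 423 = (4/3)*(-⅐)*(-97/7) - 423 = 388/147 - 423 = -61793/147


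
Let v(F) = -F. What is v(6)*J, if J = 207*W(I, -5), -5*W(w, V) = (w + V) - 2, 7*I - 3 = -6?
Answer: -64584/35 ≈ -1845.3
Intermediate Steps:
I = -3/7 (I = 3/7 + (1/7)*(-6) = 3/7 - 6/7 = -3/7 ≈ -0.42857)
W(w, V) = 2/5 - V/5 - w/5 (W(w, V) = -((w + V) - 2)/5 = -((V + w) - 2)/5 = -(-2 + V + w)/5 = 2/5 - V/5 - w/5)
J = 10764/35 (J = 207*(2/5 - 1/5*(-5) - 1/5*(-3/7)) = 207*(2/5 + 1 + 3/35) = 207*(52/35) = 10764/35 ≈ 307.54)
v(6)*J = -1*6*(10764/35) = -6*10764/35 = -64584/35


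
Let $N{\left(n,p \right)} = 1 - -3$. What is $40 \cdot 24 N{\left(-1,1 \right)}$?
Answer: $3840$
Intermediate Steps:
$N{\left(n,p \right)} = 4$ ($N{\left(n,p \right)} = 1 + 3 = 4$)
$40 \cdot 24 N{\left(-1,1 \right)} = 40 \cdot 24 \cdot 4 = 960 \cdot 4 = 3840$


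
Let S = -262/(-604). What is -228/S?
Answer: -68856/131 ≈ -525.62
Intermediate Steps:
S = 131/302 (S = -262*(-1/604) = 131/302 ≈ 0.43377)
-228/S = -228/131/302 = -228*302/131 = -68856/131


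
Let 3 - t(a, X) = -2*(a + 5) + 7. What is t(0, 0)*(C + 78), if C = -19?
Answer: 354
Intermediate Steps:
t(a, X) = 6 + 2*a (t(a, X) = 3 - (-2*(a + 5) + 7) = 3 - (-2*(5 + a) + 7) = 3 - ((-10 - 2*a) + 7) = 3 - (-3 - 2*a) = 3 + (3 + 2*a) = 6 + 2*a)
t(0, 0)*(C + 78) = (6 + 2*0)*(-19 + 78) = (6 + 0)*59 = 6*59 = 354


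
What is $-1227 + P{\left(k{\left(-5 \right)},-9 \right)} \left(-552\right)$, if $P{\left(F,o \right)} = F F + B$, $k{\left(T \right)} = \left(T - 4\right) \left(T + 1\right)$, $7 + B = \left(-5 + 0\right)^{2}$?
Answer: $-726555$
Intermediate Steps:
$B = 18$ ($B = -7 + \left(-5 + 0\right)^{2} = -7 + \left(-5\right)^{2} = -7 + 25 = 18$)
$k{\left(T \right)} = \left(1 + T\right) \left(-4 + T\right)$ ($k{\left(T \right)} = \left(-4 + T\right) \left(1 + T\right) = \left(1 + T\right) \left(-4 + T\right)$)
$P{\left(F,o \right)} = 18 + F^{2}$ ($P{\left(F,o \right)} = F F + 18 = F^{2} + 18 = 18 + F^{2}$)
$-1227 + P{\left(k{\left(-5 \right)},-9 \right)} \left(-552\right) = -1227 + \left(18 + \left(-4 + \left(-5\right)^{2} - -15\right)^{2}\right) \left(-552\right) = -1227 + \left(18 + \left(-4 + 25 + 15\right)^{2}\right) \left(-552\right) = -1227 + \left(18 + 36^{2}\right) \left(-552\right) = -1227 + \left(18 + 1296\right) \left(-552\right) = -1227 + 1314 \left(-552\right) = -1227 - 725328 = -726555$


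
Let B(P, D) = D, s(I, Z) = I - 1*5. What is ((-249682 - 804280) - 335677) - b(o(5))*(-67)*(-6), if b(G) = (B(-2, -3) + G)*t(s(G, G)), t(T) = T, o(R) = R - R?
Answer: -1395669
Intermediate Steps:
s(I, Z) = -5 + I (s(I, Z) = I - 5 = -5 + I)
o(R) = 0
b(G) = (-5 + G)*(-3 + G) (b(G) = (-3 + G)*(-5 + G) = (-5 + G)*(-3 + G))
((-249682 - 804280) - 335677) - b(o(5))*(-67)*(-6) = ((-249682 - 804280) - 335677) - ((-5 + 0)*(-3 + 0))*(-67)*(-6) = (-1053962 - 335677) - -5*(-3)*(-67)*(-6) = -1389639 - 15*(-67)*(-6) = -1389639 - (-1005)*(-6) = -1389639 - 1*6030 = -1389639 - 6030 = -1395669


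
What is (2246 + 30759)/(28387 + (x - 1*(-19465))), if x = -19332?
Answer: 287/248 ≈ 1.1573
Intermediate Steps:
(2246 + 30759)/(28387 + (x - 1*(-19465))) = (2246 + 30759)/(28387 + (-19332 - 1*(-19465))) = 33005/(28387 + (-19332 + 19465)) = 33005/(28387 + 133) = 33005/28520 = 33005*(1/28520) = 287/248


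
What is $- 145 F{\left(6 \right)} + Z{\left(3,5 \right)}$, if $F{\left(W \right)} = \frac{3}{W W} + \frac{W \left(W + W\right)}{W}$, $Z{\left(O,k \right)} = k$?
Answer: $- \frac{20965}{12} \approx -1747.1$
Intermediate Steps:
$F{\left(W \right)} = 2 W + \frac{3}{W^{2}}$ ($F{\left(W \right)} = \frac{3}{W^{2}} + \frac{W 2 W}{W} = \frac{3}{W^{2}} + \frac{2 W^{2}}{W} = \frac{3}{W^{2}} + 2 W = 2 W + \frac{3}{W^{2}}$)
$- 145 F{\left(6 \right)} + Z{\left(3,5 \right)} = - 145 \left(2 \cdot 6 + \frac{3}{36}\right) + 5 = - 145 \left(12 + 3 \cdot \frac{1}{36}\right) + 5 = - 145 \left(12 + \frac{1}{12}\right) + 5 = \left(-145\right) \frac{145}{12} + 5 = - \frac{21025}{12} + 5 = - \frac{20965}{12}$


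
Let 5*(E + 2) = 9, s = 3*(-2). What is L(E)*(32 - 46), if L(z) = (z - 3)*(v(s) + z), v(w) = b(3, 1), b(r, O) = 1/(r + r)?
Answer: -112/75 ≈ -1.4933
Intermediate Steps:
s = -6
b(r, O) = 1/(2*r)
v(w) = ⅙ (v(w) = (½)/3 = (½)*(⅓) = ⅙)
E = -⅕ (E = -2 + (⅕)*9 = -2 + 9/5 = -⅕ ≈ -0.20000)
L(z) = (-3 + z)*(⅙ + z) (L(z) = (z - 3)*(⅙ + z) = (-3 + z)*(⅙ + z))
L(E)*(32 - 46) = (-½ + (-⅕)² - 17/6*(-⅕))*(32 - 46) = (-½ + 1/25 + 17/30)*(-14) = (8/75)*(-14) = -112/75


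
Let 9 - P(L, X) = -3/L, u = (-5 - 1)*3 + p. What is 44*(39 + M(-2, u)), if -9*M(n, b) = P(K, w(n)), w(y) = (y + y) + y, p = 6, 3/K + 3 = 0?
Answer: 5060/3 ≈ 1686.7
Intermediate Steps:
K = -1 (K = 3/(-3 + 0) = 3/(-3) = 3*(-⅓) = -1)
w(y) = 3*y (w(y) = 2*y + y = 3*y)
u = -12 (u = (-5 - 1)*3 + 6 = -6*3 + 6 = -18 + 6 = -12)
P(L, X) = 9 + 3/L (P(L, X) = 9 - (-3)/L = 9 + 3/L)
M(n, b) = -⅔ (M(n, b) = -(9 + 3/(-1))/9 = -(9 + 3*(-1))/9 = -(9 - 3)/9 = -⅑*6 = -⅔)
44*(39 + M(-2, u)) = 44*(39 - ⅔) = 44*(115/3) = 5060/3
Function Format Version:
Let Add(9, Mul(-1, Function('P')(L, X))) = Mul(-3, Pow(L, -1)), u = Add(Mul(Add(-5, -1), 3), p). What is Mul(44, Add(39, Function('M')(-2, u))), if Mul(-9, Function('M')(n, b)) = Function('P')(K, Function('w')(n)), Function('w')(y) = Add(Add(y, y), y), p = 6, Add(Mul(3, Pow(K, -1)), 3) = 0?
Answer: Rational(5060, 3) ≈ 1686.7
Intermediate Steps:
K = -1 (K = Mul(3, Pow(Add(-3, 0), -1)) = Mul(3, Pow(-3, -1)) = Mul(3, Rational(-1, 3)) = -1)
Function('w')(y) = Mul(3, y) (Function('w')(y) = Add(Mul(2, y), y) = Mul(3, y))
u = -12 (u = Add(Mul(Add(-5, -1), 3), 6) = Add(Mul(-6, 3), 6) = Add(-18, 6) = -12)
Function('P')(L, X) = Add(9, Mul(3, Pow(L, -1))) (Function('P')(L, X) = Add(9, Mul(-1, Mul(-3, Pow(L, -1)))) = Add(9, Mul(3, Pow(L, -1))))
Function('M')(n, b) = Rational(-2, 3) (Function('M')(n, b) = Mul(Rational(-1, 9), Add(9, Mul(3, Pow(-1, -1)))) = Mul(Rational(-1, 9), Add(9, Mul(3, -1))) = Mul(Rational(-1, 9), Add(9, -3)) = Mul(Rational(-1, 9), 6) = Rational(-2, 3))
Mul(44, Add(39, Function('M')(-2, u))) = Mul(44, Add(39, Rational(-2, 3))) = Mul(44, Rational(115, 3)) = Rational(5060, 3)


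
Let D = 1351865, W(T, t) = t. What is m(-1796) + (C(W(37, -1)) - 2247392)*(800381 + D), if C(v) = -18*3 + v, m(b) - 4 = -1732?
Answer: -4837058817690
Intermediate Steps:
m(b) = -1728 (m(b) = 4 - 1732 = -1728)
C(v) = -54 + v
m(-1796) + (C(W(37, -1)) - 2247392)*(800381 + D) = -1728 + ((-54 - 1) - 2247392)*(800381 + 1351865) = -1728 + (-55 - 2247392)*2152246 = -1728 - 2247447*2152246 = -1728 - 4837058815962 = -4837058817690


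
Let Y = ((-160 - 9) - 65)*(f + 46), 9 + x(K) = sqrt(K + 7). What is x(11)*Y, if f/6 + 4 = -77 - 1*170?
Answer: -3074760 + 1024920*sqrt(2) ≈ -1.6253e+6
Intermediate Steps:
f = -1506 (f = -24 + 6*(-77 - 1*170) = -24 + 6*(-77 - 170) = -24 + 6*(-247) = -24 - 1482 = -1506)
x(K) = -9 + sqrt(7 + K) (x(K) = -9 + sqrt(K + 7) = -9 + sqrt(7 + K))
Y = 341640 (Y = ((-160 - 9) - 65)*(-1506 + 46) = (-169 - 65)*(-1460) = -234*(-1460) = 341640)
x(11)*Y = (-9 + sqrt(7 + 11))*341640 = (-9 + sqrt(18))*341640 = (-9 + 3*sqrt(2))*341640 = -3074760 + 1024920*sqrt(2)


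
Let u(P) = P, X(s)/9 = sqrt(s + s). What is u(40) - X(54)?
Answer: 40 - 54*sqrt(3) ≈ -53.531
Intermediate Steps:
X(s) = 9*sqrt(2)*sqrt(s) (X(s) = 9*sqrt(s + s) = 9*sqrt(2*s) = 9*(sqrt(2)*sqrt(s)) = 9*sqrt(2)*sqrt(s))
u(40) - X(54) = 40 - 9*sqrt(2)*sqrt(54) = 40 - 9*sqrt(2)*3*sqrt(6) = 40 - 54*sqrt(3)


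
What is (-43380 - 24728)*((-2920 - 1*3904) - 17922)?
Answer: 1685400568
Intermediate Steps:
(-43380 - 24728)*((-2920 - 1*3904) - 17922) = -68108*((-2920 - 3904) - 17922) = -68108*(-6824 - 17922) = -68108*(-24746) = 1685400568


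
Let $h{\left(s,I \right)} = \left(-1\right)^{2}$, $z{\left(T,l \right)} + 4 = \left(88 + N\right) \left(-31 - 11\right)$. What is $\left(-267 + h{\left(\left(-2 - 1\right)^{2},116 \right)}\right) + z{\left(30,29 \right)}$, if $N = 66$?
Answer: $-6738$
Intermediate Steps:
$z{\left(T,l \right)} = -6472$ ($z{\left(T,l \right)} = -4 + \left(88 + 66\right) \left(-31 - 11\right) = -4 + 154 \left(-42\right) = -4 - 6468 = -6472$)
$h{\left(s,I \right)} = 1$
$\left(-267 + h{\left(\left(-2 - 1\right)^{2},116 \right)}\right) + z{\left(30,29 \right)} = \left(-267 + 1\right) - 6472 = -266 - 6472 = -6738$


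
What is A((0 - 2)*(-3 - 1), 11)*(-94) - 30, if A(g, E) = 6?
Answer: -594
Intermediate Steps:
A((0 - 2)*(-3 - 1), 11)*(-94) - 30 = 6*(-94) - 30 = -564 - 30 = -594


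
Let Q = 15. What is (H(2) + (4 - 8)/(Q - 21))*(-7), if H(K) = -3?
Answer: 49/3 ≈ 16.333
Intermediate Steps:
(H(2) + (4 - 8)/(Q - 21))*(-7) = (-3 + (4 - 8)/(15 - 21))*(-7) = (-3 - 4/(-6))*(-7) = (-3 - 4*(-⅙))*(-7) = (-3 + ⅔)*(-7) = -7/3*(-7) = 49/3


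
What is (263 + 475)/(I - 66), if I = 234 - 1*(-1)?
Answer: 738/169 ≈ 4.3669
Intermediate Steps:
I = 235 (I = 234 + 1 = 235)
(263 + 475)/(I - 66) = (263 + 475)/(235 - 66) = 738/169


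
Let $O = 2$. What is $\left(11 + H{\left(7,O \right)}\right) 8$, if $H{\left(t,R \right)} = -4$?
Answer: $56$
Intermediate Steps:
$\left(11 + H{\left(7,O \right)}\right) 8 = \left(11 - 4\right) 8 = 7 \cdot 8 = 56$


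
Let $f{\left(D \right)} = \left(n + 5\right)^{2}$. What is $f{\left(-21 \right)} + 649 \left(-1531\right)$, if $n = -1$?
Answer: $-993603$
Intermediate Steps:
$f{\left(D \right)} = 16$ ($f{\left(D \right)} = \left(-1 + 5\right)^{2} = 4^{2} = 16$)
$f{\left(-21 \right)} + 649 \left(-1531\right) = 16 + 649 \left(-1531\right) = 16 - 993619 = -993603$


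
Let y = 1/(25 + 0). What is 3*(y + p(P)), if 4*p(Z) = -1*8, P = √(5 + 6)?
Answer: -147/25 ≈ -5.8800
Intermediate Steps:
P = √11 ≈ 3.3166
p(Z) = -2 (p(Z) = (-1*8)/4 = (¼)*(-8) = -2)
y = 1/25 ≈ 0.040000
3*(y + p(P)) = 3*(1/25 - 2) = 3*(-49/25) = -147/25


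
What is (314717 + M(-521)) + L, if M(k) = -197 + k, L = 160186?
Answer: 474185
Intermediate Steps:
(314717 + M(-521)) + L = (314717 + (-197 - 521)) + 160186 = (314717 - 718) + 160186 = 313999 + 160186 = 474185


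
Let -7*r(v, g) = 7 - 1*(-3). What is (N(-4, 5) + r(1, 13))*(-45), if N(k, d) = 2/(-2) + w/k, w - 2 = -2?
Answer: 765/7 ≈ 109.29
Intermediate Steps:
w = 0 (w = 2 - 2 = 0)
r(v, g) = -10/7 (r(v, g) = -(7 - 1*(-3))/7 = -(7 + 3)/7 = -⅐*10 = -10/7)
N(k, d) = -1 (N(k, d) = 2/(-2) + 0/k = 2*(-½) + 0 = -1 + 0 = -1)
(N(-4, 5) + r(1, 13))*(-45) = (-1 - 10/7)*(-45) = -17/7*(-45) = 765/7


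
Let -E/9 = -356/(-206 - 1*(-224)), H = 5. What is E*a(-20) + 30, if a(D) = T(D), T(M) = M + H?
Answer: -2640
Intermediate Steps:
T(M) = 5 + M (T(M) = M + 5 = 5 + M)
a(D) = 5 + D
E = 178 (E = -(-3204)/(-206 - 1*(-224)) = -(-3204)/(-206 + 224) = -(-3204)/18 = -9*(-178/9) = 178)
E*a(-20) + 30 = 178*(5 - 20) + 30 = 178*(-15) + 30 = -2670 + 30 = -2640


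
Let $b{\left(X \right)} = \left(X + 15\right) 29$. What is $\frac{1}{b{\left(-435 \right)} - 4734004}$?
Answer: $- \frac{1}{4746184} \approx -2.107 \cdot 10^{-7}$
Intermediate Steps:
$b{\left(X \right)} = 435 + 29 X$ ($b{\left(X \right)} = \left(15 + X\right) 29 = 435 + 29 X$)
$\frac{1}{b{\left(-435 \right)} - 4734004} = \frac{1}{\left(435 + 29 \left(-435\right)\right) - 4734004} = \frac{1}{\left(435 - 12615\right) - 4734004} = \frac{1}{-12180 - 4734004} = \frac{1}{-4746184} = - \frac{1}{4746184}$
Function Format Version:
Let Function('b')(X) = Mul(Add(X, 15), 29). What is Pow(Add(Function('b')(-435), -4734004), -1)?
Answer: Rational(-1, 4746184) ≈ -2.1070e-7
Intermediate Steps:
Function('b')(X) = Add(435, Mul(29, X)) (Function('b')(X) = Mul(Add(15, X), 29) = Add(435, Mul(29, X)))
Pow(Add(Function('b')(-435), -4734004), -1) = Pow(Add(Add(435, Mul(29, -435)), -4734004), -1) = Pow(Add(Add(435, -12615), -4734004), -1) = Pow(Add(-12180, -4734004), -1) = Pow(-4746184, -1) = Rational(-1, 4746184)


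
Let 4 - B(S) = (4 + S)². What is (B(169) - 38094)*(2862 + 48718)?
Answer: -3508420020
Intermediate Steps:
B(S) = 4 - (4 + S)²
(B(169) - 38094)*(2862 + 48718) = ((4 - (4 + 169)²) - 38094)*(2862 + 48718) = ((4 - 1*173²) - 38094)*51580 = ((4 - 1*29929) - 38094)*51580 = ((4 - 29929) - 38094)*51580 = (-29925 - 38094)*51580 = -68019*51580 = -3508420020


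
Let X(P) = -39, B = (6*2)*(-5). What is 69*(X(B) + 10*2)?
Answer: -1311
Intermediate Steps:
B = -60 (B = 12*(-5) = -60)
69*(X(B) + 10*2) = 69*(-39 + 10*2) = 69*(-39 + 20) = 69*(-19) = -1311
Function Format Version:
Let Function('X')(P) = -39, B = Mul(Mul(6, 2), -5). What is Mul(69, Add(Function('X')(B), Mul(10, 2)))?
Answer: -1311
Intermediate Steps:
B = -60 (B = Mul(12, -5) = -60)
Mul(69, Add(Function('X')(B), Mul(10, 2))) = Mul(69, Add(-39, Mul(10, 2))) = Mul(69, Add(-39, 20)) = Mul(69, -19) = -1311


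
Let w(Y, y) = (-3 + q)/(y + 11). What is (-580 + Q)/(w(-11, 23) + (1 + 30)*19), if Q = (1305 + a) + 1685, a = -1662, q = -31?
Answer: 187/147 ≈ 1.2721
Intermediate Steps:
Q = 1328 (Q = (1305 - 1662) + 1685 = -357 + 1685 = 1328)
w(Y, y) = -34/(11 + y) (w(Y, y) = (-3 - 31)/(y + 11) = -34/(11 + y))
(-580 + Q)/(w(-11, 23) + (1 + 30)*19) = (-580 + 1328)/(-34/(11 + 23) + (1 + 30)*19) = 748/(-34/34 + 31*19) = 748/(-34*1/34 + 589) = 748/(-1 + 589) = 748/588 = 748*(1/588) = 187/147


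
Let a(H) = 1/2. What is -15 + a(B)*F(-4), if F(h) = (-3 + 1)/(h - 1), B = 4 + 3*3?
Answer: -74/5 ≈ -14.800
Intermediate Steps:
B = 13 (B = 4 + 9 = 13)
F(h) = -2/(-1 + h)
a(H) = 1/2
-15 + a(B)*F(-4) = -15 + (-2/(-1 - 4))/2 = -15 + (-2/(-5))/2 = -15 + (-2*(-1/5))/2 = -15 + (1/2)*(2/5) = -15 + 1/5 = -74/5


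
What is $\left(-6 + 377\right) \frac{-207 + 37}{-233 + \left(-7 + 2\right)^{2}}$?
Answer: $\frac{31535}{104} \approx 303.22$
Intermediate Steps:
$\left(-6 + 377\right) \frac{-207 + 37}{-233 + \left(-7 + 2\right)^{2}} = 371 \left(- \frac{170}{-233 + \left(-5\right)^{2}}\right) = 371 \left(- \frac{170}{-233 + 25}\right) = 371 \left(- \frac{170}{-208}\right) = 371 \left(\left(-170\right) \left(- \frac{1}{208}\right)\right) = 371 \cdot \frac{85}{104} = \frac{31535}{104}$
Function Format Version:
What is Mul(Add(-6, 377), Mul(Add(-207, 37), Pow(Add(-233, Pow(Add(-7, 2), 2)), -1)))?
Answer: Rational(31535, 104) ≈ 303.22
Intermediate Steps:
Mul(Add(-6, 377), Mul(Add(-207, 37), Pow(Add(-233, Pow(Add(-7, 2), 2)), -1))) = Mul(371, Mul(-170, Pow(Add(-233, Pow(-5, 2)), -1))) = Mul(371, Mul(-170, Pow(Add(-233, 25), -1))) = Mul(371, Mul(-170, Pow(-208, -1))) = Mul(371, Mul(-170, Rational(-1, 208))) = Mul(371, Rational(85, 104)) = Rational(31535, 104)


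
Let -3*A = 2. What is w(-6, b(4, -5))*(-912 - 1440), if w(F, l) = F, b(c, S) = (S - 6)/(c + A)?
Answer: 14112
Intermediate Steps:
A = -⅔ (A = -⅓*2 = -⅔ ≈ -0.66667)
b(c, S) = (-6 + S)/(-⅔ + c) (b(c, S) = (S - 6)/(c - ⅔) = (-6 + S)/(-⅔ + c))
w(-6, b(4, -5))*(-912 - 1440) = -6*(-912 - 1440) = -6*(-2352) = 14112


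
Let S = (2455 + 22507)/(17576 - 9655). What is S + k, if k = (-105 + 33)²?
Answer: 41087426/7921 ≈ 5187.1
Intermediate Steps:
k = 5184 (k = (-72)² = 5184)
S = 24962/7921 ≈ 3.1514
S + k = 24962/7921 + 5184 = 41087426/7921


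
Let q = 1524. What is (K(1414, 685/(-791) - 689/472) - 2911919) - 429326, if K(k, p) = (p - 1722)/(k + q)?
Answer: -3665039602299583/1096908176 ≈ -3.3412e+6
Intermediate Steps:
K(k, p) = (-1722 + p)/(1524 + k) (K(k, p) = (p - 1722)/(k + 1524) = (-1722 + p)/(1524 + k))
(K(1414, 685/(-791) - 689/472) - 2911919) - 429326 = ((-1722 + (685/(-791) - 689/472))/(1524 + 1414) - 2911919) - 429326 = ((-1722 + (685*(-1/791) - 689*1/472))/2938 - 2911919) - 429326 = ((-1722 + (-685/791 - 689/472))/2938 - 2911919) - 429326 = ((-1722 - 868319/373352)/2938 - 2911919) - 429326 = ((1/2938)*(-643780463/373352) - 2911919) - 429326 = (-643780463/1096908176 - 2911919) - 429326 = -3194108402730207/1096908176 - 429326 = -3665039602299583/1096908176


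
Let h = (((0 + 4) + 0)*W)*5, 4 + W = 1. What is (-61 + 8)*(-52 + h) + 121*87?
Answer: 16463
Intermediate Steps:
W = -3 (W = -4 + 1 = -3)
h = -60 (h = (((0 + 4) + 0)*(-3))*5 = ((4 + 0)*(-3))*5 = (4*(-3))*5 = -12*5 = -60)
(-61 + 8)*(-52 + h) + 121*87 = (-61 + 8)*(-52 - 60) + 121*87 = -53*(-112) + 10527 = 5936 + 10527 = 16463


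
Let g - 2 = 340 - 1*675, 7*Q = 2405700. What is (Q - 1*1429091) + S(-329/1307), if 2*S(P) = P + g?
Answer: -9932028119/9149 ≈ -1.0856e+6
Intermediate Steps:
Q = 2405700/7 (Q = (⅐)*2405700 = 2405700/7 ≈ 3.4367e+5)
g = -333 (g = 2 + (340 - 1*675) = 2 + (340 - 675) = 2 - 335 = -333)
S(P) = -333/2 + P/2 (S(P) = (P - 333)/2 = (-333 + P)/2 = -333/2 + P/2)
(Q - 1*1429091) + S(-329/1307) = (2405700/7 - 1*1429091) + (-333/2 + (-329/1307)/2) = (2405700/7 - 1429091) + (-333/2 + (-329*1/1307)/2) = -7597937/7 + (-333/2 + (½)*(-329/1307)) = -7597937/7 + (-333/2 - 329/2614) = -7597937/7 - 217780/1307 = -9932028119/9149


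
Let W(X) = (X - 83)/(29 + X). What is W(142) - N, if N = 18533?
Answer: -3169084/171 ≈ -18533.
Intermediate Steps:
W(X) = (-83 + X)/(29 + X)
W(142) - N = (-83 + 142)/(29 + 142) - 1*18533 = 59/171 - 18533 = -3169084/171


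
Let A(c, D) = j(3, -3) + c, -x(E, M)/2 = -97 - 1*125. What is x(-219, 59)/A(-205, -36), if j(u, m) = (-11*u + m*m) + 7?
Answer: -2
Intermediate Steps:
j(u, m) = 7 + m² - 11*u (j(u, m) = (-11*u + m²) + 7 = (m² - 11*u) + 7 = 7 + m² - 11*u)
x(E, M) = 444 (x(E, M) = -2*(-97 - 1*125) = -2*(-97 - 125) = -2*(-222) = 444)
A(c, D) = -17 + c (A(c, D) = (7 + (-3)² - 11*3) + c = (7 + 9 - 33) + c = -17 + c)
x(-219, 59)/A(-205, -36) = 444/(-17 - 205) = 444/(-222) = 444*(-1/222) = -2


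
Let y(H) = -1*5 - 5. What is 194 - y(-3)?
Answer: 204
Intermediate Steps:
y(H) = -10 (y(H) = -5 - 5 = -10)
194 - y(-3) = 194 - 1*(-10) = 194 + 10 = 204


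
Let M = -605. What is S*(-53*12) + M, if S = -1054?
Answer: 669739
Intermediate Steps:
S*(-53*12) + M = -(-55862)*12 - 605 = -1054*(-636) - 605 = 670344 - 605 = 669739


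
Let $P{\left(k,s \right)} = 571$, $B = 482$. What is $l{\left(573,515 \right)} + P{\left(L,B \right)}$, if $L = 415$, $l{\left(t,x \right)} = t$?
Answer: $1144$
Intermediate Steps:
$l{\left(573,515 \right)} + P{\left(L,B \right)} = 573 + 571 = 1144$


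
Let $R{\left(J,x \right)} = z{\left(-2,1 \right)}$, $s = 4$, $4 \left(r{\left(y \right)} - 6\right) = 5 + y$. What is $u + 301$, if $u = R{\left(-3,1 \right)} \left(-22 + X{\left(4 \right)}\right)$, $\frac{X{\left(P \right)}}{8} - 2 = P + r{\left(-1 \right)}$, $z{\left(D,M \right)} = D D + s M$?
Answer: $957$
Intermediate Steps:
$r{\left(y \right)} = \frac{29}{4} + \frac{y}{4}$ ($r{\left(y \right)} = 6 + \frac{5 + y}{4} = 6 + \left(\frac{5}{4} + \frac{y}{4}\right) = \frac{29}{4} + \frac{y}{4}$)
$z{\left(D,M \right)} = D^{2} + 4 M$ ($z{\left(D,M \right)} = D D + 4 M = D^{2} + 4 M$)
$X{\left(P \right)} = 72 + 8 P$ ($X{\left(P \right)} = 16 + 8 \left(P + \left(\frac{29}{4} + \frac{1}{4} \left(-1\right)\right)\right) = 16 + 8 \left(P + \left(\frac{29}{4} - \frac{1}{4}\right)\right) = 16 + 8 \left(P + 7\right) = 16 + 8 \left(7 + P\right) = 16 + \left(56 + 8 P\right) = 72 + 8 P$)
$R{\left(J,x \right)} = 8$ ($R{\left(J,x \right)} = \left(-2\right)^{2} + 4 \cdot 1 = 4 + 4 = 8$)
$u = 656$ ($u = 8 \left(-22 + \left(72 + 8 \cdot 4\right)\right) = 8 \left(-22 + \left(72 + 32\right)\right) = 8 \left(-22 + 104\right) = 8 \cdot 82 = 656$)
$u + 301 = 656 + 301 = 957$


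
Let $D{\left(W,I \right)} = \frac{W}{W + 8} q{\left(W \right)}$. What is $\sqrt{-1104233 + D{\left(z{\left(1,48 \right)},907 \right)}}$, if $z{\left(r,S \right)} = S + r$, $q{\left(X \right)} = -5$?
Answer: $\frac{i \sqrt{3587666982}}{57} \approx 1050.8 i$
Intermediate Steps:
$D{\left(W,I \right)} = - \frac{5 W}{8 + W}$ ($D{\left(W,I \right)} = \frac{W}{W + 8} \left(-5\right) = \frac{W}{8 + W} \left(-5\right) = - \frac{5 W}{8 + W}$)
$\sqrt{-1104233 + D{\left(z{\left(1,48 \right)},907 \right)}} = \sqrt{-1104233 - \frac{5 \left(48 + 1\right)}{8 + \left(48 + 1\right)}} = \sqrt{-1104233 - \frac{245}{8 + 49}} = \sqrt{-1104233 - \frac{245}{57}} = \sqrt{- \frac{62941526}{57}} = \frac{i \sqrt{3587666982}}{57}$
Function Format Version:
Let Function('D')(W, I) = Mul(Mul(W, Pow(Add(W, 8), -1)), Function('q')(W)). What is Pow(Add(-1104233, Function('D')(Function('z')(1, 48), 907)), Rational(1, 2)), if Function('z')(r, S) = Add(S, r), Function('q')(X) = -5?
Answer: Mul(Rational(1, 57), I, Pow(3587666982, Rational(1, 2))) ≈ Mul(1050.8, I)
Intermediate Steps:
Function('D')(W, I) = Mul(-5, W, Pow(Add(8, W), -1)) (Function('D')(W, I) = Mul(Mul(W, Pow(Add(W, 8), -1)), -5) = Mul(Mul(W, Pow(Add(8, W), -1)), -5) = Mul(-5, W, Pow(Add(8, W), -1)))
Pow(Add(-1104233, Function('D')(Function('z')(1, 48), 907)), Rational(1, 2)) = Pow(Add(-1104233, Mul(-5, Add(48, 1), Pow(Add(8, Add(48, 1)), -1))), Rational(1, 2)) = Pow(Add(-1104233, Mul(-5, 49, Pow(Add(8, 49), -1))), Rational(1, 2)) = Pow(Add(-1104233, Mul(-5, 49, Pow(57, -1))), Rational(1, 2)) = Pow(Add(-1104233, Mul(-5, 49, Rational(1, 57))), Rational(1, 2)) = Pow(Add(-1104233, Rational(-245, 57)), Rational(1, 2)) = Pow(Rational(-62941526, 57), Rational(1, 2)) = Mul(Rational(1, 57), I, Pow(3587666982, Rational(1, 2)))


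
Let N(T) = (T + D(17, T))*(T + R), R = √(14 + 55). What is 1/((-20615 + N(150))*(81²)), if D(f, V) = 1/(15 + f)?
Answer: 1935040/13556327905791 - 153632*√69/13556327905791 ≈ 4.8603e-8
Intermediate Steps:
R = √69 ≈ 8.3066
N(T) = (1/32 + T)*(T + √69) (N(T) = (T + 1/(15 + 17))*(T + √69) = (T + 1/32)*(T + √69) = (1/32 + T)*(T + √69))
1/((-20615 + N(150))*(81²)) = 1/((-20615 + (150² + (1/32)*150 + √69/32 + 150*√69))*(81²)) = 1/(-20615 + (22500 + 75/16 + √69/32 + 150*√69)*6561) = (1/6561)/(-20615 + (360075/16 + 4801*√69/32)) = (1/6561)/(30235/16 + 4801*√69/32) = 1/(6561*(30235/16 + 4801*√69/32))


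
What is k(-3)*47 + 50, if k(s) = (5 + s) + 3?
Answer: 285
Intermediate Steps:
k(s) = 8 + s
k(-3)*47 + 50 = (8 - 3)*47 + 50 = 5*47 + 50 = 235 + 50 = 285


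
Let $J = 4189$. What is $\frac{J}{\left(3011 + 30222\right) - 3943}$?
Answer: $\frac{4189}{29290} \approx 0.14302$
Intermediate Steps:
$\frac{J}{\left(3011 + 30222\right) - 3943} = \frac{4189}{\left(3011 + 30222\right) - 3943} = \frac{4189}{33233 - 3943} = \frac{4189}{29290}$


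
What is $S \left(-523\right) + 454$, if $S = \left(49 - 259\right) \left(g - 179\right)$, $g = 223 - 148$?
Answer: $-11421866$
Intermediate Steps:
$g = 75$ ($g = 223 - 148 = 75$)
$S = 21840$ ($S = \left(49 - 259\right) \left(75 - 179\right) = \left(-210\right) \left(-104\right) = 21840$)
$S \left(-523\right) + 454 = 21840 \left(-523\right) + 454 = -11422320 + 454 = -11421866$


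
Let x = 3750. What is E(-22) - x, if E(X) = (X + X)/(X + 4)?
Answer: -33728/9 ≈ -3747.6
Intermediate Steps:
E(X) = 2*X/(4 + X) (E(X) = (2*X)/(4 + X) = 2*X/(4 + X))
E(-22) - x = 2*(-22)/(4 - 22) - 1*3750 = 2*(-22)/(-18) - 3750 = 2*(-22)*(-1/18) - 3750 = 22/9 - 3750 = -33728/9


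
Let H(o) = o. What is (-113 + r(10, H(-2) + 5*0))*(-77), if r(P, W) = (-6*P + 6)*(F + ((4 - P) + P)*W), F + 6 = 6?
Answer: -24563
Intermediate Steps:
F = 0 (F = -6 + 6 = 0)
r(P, W) = 4*W*(6 - 6*P) (r(P, W) = (-6*P + 6)*(0 + ((4 - P) + P)*W) = (6 - 6*P)*(0 + 4*W) = (6 - 6*P)*(4*W) = 4*W*(6 - 6*P))
(-113 + r(10, H(-2) + 5*0))*(-77) = (-113 + 24*(-2 + 5*0)*(1 - 1*10))*(-77) = (-113 + 24*(-2 + 0)*(1 - 10))*(-77) = (-113 + 24*(-2)*(-9))*(-77) = (-113 + 432)*(-77) = 319*(-77) = -24563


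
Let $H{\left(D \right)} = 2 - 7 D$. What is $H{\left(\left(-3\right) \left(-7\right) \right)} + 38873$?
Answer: $38728$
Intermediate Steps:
$H{\left(\left(-3\right) \left(-7\right) \right)} + 38873 = \left(2 - 7 \left(\left(-3\right) \left(-7\right)\right)\right) + 38873 = \left(2 - 147\right) + 38873 = -145 + 38873 = 38728$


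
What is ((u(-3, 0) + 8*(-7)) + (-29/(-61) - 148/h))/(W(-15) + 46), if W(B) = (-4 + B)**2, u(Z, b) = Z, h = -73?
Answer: -251582/1812371 ≈ -0.13881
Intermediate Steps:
((u(-3, 0) + 8*(-7)) + (-29/(-61) - 148/h))/(W(-15) + 46) = ((-3 + 8*(-7)) + (-29/(-61) - 148/(-73)))/((-4 - 15)**2 + 46) = ((-3 - 56) + (-29*(-1/61) - 148*(-1/73)))/((-19)**2 + 46) = (-59 + (29/61 + 148/73))/(361 + 46) = (-59 + 11145/4453)/407 = -251582/4453*1/407 = -251582/1812371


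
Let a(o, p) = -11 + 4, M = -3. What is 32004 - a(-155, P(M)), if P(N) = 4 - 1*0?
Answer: 32011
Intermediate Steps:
P(N) = 4 (P(N) = 4 + 0 = 4)
a(o, p) = -7
32004 - a(-155, P(M)) = 32004 - 1*(-7) = 32004 + 7 = 32011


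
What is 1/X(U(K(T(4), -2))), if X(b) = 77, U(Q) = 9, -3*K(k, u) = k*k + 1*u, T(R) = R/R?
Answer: 1/77 ≈ 0.012987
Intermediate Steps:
T(R) = 1
K(k, u) = -u/3 - k**2/3 (K(k, u) = -(k*k + 1*u)/3 = -(k**2 + u)/3 = -(u + k**2)/3 = -u/3 - k**2/3)
1/X(U(K(T(4), -2))) = 1/77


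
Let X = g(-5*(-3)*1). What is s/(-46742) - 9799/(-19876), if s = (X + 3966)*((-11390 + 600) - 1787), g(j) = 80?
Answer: 505939466825/464521996 ≈ 1089.2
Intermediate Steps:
X = 80
s = -50886542 (s = (80 + 3966)*((-11390 + 600) - 1787) = 4046*(-10790 - 1787) = 4046*(-12577) = -50886542)
s/(-46742) - 9799/(-19876) = -50886542/(-46742) - 9799/(-19876) = -50886542*(-1/46742) - 9799*(-1/19876) = 25443271/23371 + 9799/19876 = 505939466825/464521996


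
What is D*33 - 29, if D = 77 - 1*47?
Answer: 961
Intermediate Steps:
D = 30 (D = 77 - 47 = 30)
D*33 - 29 = 30*33 - 29 = 990 - 29 = 961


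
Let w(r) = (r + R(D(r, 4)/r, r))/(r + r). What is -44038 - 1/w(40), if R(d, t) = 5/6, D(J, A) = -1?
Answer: -2157958/49 ≈ -44040.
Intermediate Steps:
R(d, t) = ⅚ (R(d, t) = 5*(⅙) = ⅚)
w(r) = (⅚ + r)/(2*r) (w(r) = (r + ⅚)/(r + r) = (⅚ + r)/((2*r)) = (⅚ + r)*(1/(2*r)) = (⅚ + r)/(2*r))
-44038 - 1/w(40) = -44038 - 1/((1/12)*(5 + 6*40)/40) = -44038 - 1/((1/12)*(1/40)*(5 + 240)) = -44038 - 1/((1/12)*(1/40)*245) = -44038 - 1/49/96 = -44038 - 1*96/49 = -44038 - 96/49 = -2157958/49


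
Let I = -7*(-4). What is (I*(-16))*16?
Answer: -7168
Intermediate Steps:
I = 28
(I*(-16))*16 = (28*(-16))*16 = -448*16 = -7168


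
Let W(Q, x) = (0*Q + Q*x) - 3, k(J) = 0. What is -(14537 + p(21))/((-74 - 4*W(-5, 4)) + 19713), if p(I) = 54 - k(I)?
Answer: -14591/19731 ≈ -0.73950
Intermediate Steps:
W(Q, x) = -3 + Q*x (W(Q, x) = (0 + Q*x) - 3 = Q*x - 3 = -3 + Q*x)
p(I) = 54 (p(I) = 54 - 1*0 = 54 + 0 = 54)
-(14537 + p(21))/((-74 - 4*W(-5, 4)) + 19713) = -(14537 + 54)/((-74 - 4*(-3 - 5*4)) + 19713) = -14591/((-74 - 4*(-3 - 20)) + 19713) = -14591/((-74 - 4*(-23)) + 19713) = -14591/((-74 + 92) + 19713) = -14591/(18 + 19713) = -14591/19731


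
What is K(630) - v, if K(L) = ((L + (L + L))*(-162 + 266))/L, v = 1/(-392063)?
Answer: 122323657/392063 ≈ 312.00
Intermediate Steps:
v = -1/392063 ≈ -2.5506e-6
K(L) = 312 (K(L) = ((L + 2*L)*104)/L = ((3*L)*104)/L = (312*L)/L = 312)
K(630) - v = 312 - 1*(-1/392063) = 312 + 1/392063 = 122323657/392063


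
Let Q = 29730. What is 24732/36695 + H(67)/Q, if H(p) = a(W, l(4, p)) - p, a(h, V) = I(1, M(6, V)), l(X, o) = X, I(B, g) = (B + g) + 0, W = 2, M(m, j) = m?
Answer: 24436022/36364745 ≈ 0.67197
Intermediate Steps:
I(B, g) = B + g
a(h, V) = 7 (a(h, V) = 1 + 6 = 7)
H(p) = 7 - p
24732/36695 + H(67)/Q = 24732/36695 + (7 - 1*67)/29730 = 24732*(1/36695) + (7 - 67)*(1/29730) = 24732/36695 - 60*1/29730 = 24732/36695 - 2/991 = 24436022/36364745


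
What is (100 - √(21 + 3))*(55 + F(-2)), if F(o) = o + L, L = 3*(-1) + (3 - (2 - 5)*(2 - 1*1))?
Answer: 5600 - 112*√6 ≈ 5325.7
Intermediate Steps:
L = 3 (L = -3 + (3 - (-3)*(2 - 1)) = -3 + (3 - (-3)) = -3 + (3 - 1*(-3)) = -3 + (3 + 3) = -3 + 6 = 3)
F(o) = 3 + o (F(o) = o + 3 = 3 + o)
(100 - √(21 + 3))*(55 + F(-2)) = (100 - √(21 + 3))*(55 + (3 - 2)) = (100 - √24)*(55 + 1) = (100 - 2*√6)*56 = 5600 - 112*√6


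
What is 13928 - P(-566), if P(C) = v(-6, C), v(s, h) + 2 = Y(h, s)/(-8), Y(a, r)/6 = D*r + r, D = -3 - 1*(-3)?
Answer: 27851/2 ≈ 13926.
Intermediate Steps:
D = 0 (D = -3 + 3 = 0)
Y(a, r) = 6*r (Y(a, r) = 6*(0*r + r) = 6*(0 + r) = 6*r)
v(s, h) = -2 - 3*s/4 (v(s, h) = -2 + (6*s)/(-8) = -2 + (6*s)*(-⅛) = -2 - 3*s/4)
P(C) = 5/2 (P(C) = -2 - ¾*(-6) = -2 + 9/2 = 5/2)
13928 - P(-566) = 13928 - 1*5/2 = 13928 - 5/2 = 27851/2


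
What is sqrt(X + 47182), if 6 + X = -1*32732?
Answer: 2*sqrt(3611) ≈ 120.18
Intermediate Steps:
X = -32738 (X = -6 - 1*32732 = -6 - 32732 = -32738)
sqrt(X + 47182) = sqrt(-32738 + 47182) = sqrt(14444) = 2*sqrt(3611)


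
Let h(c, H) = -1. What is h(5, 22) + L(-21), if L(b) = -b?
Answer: 20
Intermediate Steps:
h(5, 22) + L(-21) = -1 - 1*(-21) = -1 + 21 = 20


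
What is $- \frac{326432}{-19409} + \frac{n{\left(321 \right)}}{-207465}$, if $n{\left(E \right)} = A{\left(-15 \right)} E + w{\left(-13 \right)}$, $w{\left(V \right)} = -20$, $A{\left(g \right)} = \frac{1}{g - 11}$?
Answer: $\frac{10419052721}{619490490} \approx 16.819$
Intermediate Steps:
$A{\left(g \right)} = \frac{1}{-11 + g}$
$n{\left(E \right)} = -20 - \frac{E}{26}$ ($n{\left(E \right)} = \frac{E}{-11 - 15} - 20 = \frac{E}{-26} - 20 = - \frac{E}{26} - 20 = -20 - \frac{E}{26}$)
$- \frac{326432}{-19409} + \frac{n{\left(321 \right)}}{-207465} = - \frac{326432}{-19409} + \frac{-20 - \frac{321}{26}}{-207465} = \left(-326432\right) \left(- \frac{1}{19409}\right) + \left(-20 - \frac{321}{26}\right) \left(- \frac{1}{207465}\right) = \frac{326432}{19409} - - \frac{841}{5394090} = \frac{326432}{19409} + \frac{841}{5394090} = \frac{10419052721}{619490490}$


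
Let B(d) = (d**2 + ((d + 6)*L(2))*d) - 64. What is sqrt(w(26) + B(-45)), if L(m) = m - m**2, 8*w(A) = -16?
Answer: I*sqrt(1551) ≈ 39.383*I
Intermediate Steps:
w(A) = -2 (w(A) = (1/8)*(-16) = -2)
B(d) = -64 + d**2 + d*(-12 - 2*d) (B(d) = (d**2 + ((d + 6)*(2*(1 - 1*2)))*d) - 64 = (d**2 + ((6 + d)*(2*(1 - 2)))*d) - 64 = (d**2 + ((6 + d)*(2*(-1)))*d) - 64 = (d**2 + ((6 + d)*(-2))*d) - 64 = (d**2 + (-12 - 2*d)*d) - 64 = (d**2 + d*(-12 - 2*d)) - 64 = -64 + d**2 + d*(-12 - 2*d))
sqrt(w(26) + B(-45)) = sqrt(-2 + (-64 - 1*(-45)**2 - 12*(-45))) = sqrt(-2 + (-64 - 1*2025 + 540)) = sqrt(-2 + (-64 - 2025 + 540)) = sqrt(-2 - 1549) = sqrt(-1551) = I*sqrt(1551)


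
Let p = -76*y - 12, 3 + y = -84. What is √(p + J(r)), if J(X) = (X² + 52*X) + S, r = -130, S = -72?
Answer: 6*√463 ≈ 129.10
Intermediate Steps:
y = -87 (y = -3 - 84 = -87)
J(X) = -72 + X² + 52*X (J(X) = (X² + 52*X) - 72 = -72 + X² + 52*X)
p = 6600 (p = -76*(-87) - 12 = 6612 - 12 = 6600)
√(p + J(r)) = √(6600 + (-72 + (-130)² + 52*(-130))) = √(6600 + (-72 + 16900 - 6760)) = √(6600 + 10068) = √16668 = 6*√463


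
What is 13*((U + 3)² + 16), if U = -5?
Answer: 260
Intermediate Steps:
13*((U + 3)² + 16) = 13*((-5 + 3)² + 16) = 13*((-2)² + 16) = 13*(4 + 16) = 13*20 = 260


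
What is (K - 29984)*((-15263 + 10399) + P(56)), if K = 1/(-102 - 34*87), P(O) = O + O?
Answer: 12111137412/85 ≈ 1.4248e+8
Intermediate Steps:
P(O) = 2*O
K = -1/3060 (K = 1/(-102 - 2958) = 1/(-3060) = -1/3060 ≈ -0.00032680)
(K - 29984)*((-15263 + 10399) + P(56)) = (-1/3060 - 29984)*((-15263 + 10399) + 2*56) = -91751041*(-4864 + 112)/3060 = -91751041/3060*(-4752) = 12111137412/85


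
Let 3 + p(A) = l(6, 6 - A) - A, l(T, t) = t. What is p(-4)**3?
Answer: 1331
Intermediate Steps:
p(A) = 3 - 2*A (p(A) = -3 + ((6 - A) - A) = -3 + (6 - 2*A) = 3 - 2*A)
p(-4)**3 = (3 - 2*(-4))**3 = (3 + 8)**3 = 11**3 = 1331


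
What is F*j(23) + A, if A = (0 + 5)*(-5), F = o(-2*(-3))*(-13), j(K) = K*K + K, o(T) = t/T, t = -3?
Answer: 3563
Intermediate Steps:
o(T) = -3/T
j(K) = K + K² (j(K) = K² + K = K + K²)
F = 13/2 (F = -3/((-2*(-3)))*(-13) = -3/6*(-13) = -3*⅙*(-13) = -½*(-13) = 13/2 ≈ 6.5000)
A = -25 (A = 5*(-5) = -25)
F*j(23) + A = 13*(23*(1 + 23))/2 - 25 = 13*(23*24)/2 - 25 = (13/2)*552 - 25 = 3588 - 25 = 3563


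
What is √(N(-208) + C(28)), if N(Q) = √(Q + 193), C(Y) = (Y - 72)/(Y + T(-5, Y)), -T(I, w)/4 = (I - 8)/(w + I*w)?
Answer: √(-949872 + 594441*I*√15)/771 ≈ 1.1384 + 1.7011*I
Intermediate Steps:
T(I, w) = -4*(-8 + I)/(w + I*w) (T(I, w) = -4*(I - 8)/(w + I*w) = -4*(-8 + I)/(w + I*w))
C(Y) = (-72 + Y)/(Y - 13/Y) (C(Y) = (Y - 72)/(Y + 4*(8 - 1*(-5))/(Y*(1 - 5))) = (-72 + Y)/(Y + 4*(8 + 5)/(Y*(-4))) = (-72 + Y)/(Y + 4*(-¼)*13/Y) = (-72 + Y)/(Y - 13/Y))
N(Q) = √(193 + Q)
√(N(-208) + C(28)) = √(√(193 - 208) + 28*(-72 + 28)/(-13 + 28²)) = √(√(-15) + 28*(-44)/(-13 + 784)) = √(I*√15 + 28*(-44)/771) = √(I*√15 + 28*(1/771)*(-44)) = √(I*√15 - 1232/771) = √(-1232/771 + I*√15)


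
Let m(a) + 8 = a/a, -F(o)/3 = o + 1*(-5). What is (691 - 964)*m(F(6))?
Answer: 1911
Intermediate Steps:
F(o) = 15 - 3*o (F(o) = -3*(o + 1*(-5)) = -3*(o - 5) = -3*(-5 + o) = 15 - 3*o)
m(a) = -7 (m(a) = -8 + a/a = -8 + 1 = -7)
(691 - 964)*m(F(6)) = (691 - 964)*(-7) = -273*(-7) = 1911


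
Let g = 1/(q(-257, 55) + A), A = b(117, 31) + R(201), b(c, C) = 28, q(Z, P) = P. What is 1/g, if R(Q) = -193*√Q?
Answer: 83 - 193*√201 ≈ -2653.2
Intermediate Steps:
A = 28 - 193*√201 ≈ -2708.2
g = 1/(83 - 193*√201) (g = 1/(55 + (28 - 193*√201)) = 1/(83 - 193*√201) ≈ -0.00037690)
1/g = 1/(-83/7480160 - 193*√201/7480160)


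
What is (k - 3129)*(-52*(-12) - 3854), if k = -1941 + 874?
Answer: 13553080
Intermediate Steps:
k = -1067
(k - 3129)*(-52*(-12) - 3854) = (-1067 - 3129)*(-52*(-12) - 3854) = -4196*(624 - 3854) = -4196*(-3230) = 13553080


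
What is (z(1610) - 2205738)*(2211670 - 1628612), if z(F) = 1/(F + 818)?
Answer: -1561292848488527/1214 ≈ -1.2861e+12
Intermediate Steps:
z(F) = 1/(818 + F)
(z(1610) - 2205738)*(2211670 - 1628612) = (1/(818 + 1610) - 2205738)*(2211670 - 1628612) = (1/2428 - 2205738)*583058 = -5355531863/2428*583058 = -1561292848488527/1214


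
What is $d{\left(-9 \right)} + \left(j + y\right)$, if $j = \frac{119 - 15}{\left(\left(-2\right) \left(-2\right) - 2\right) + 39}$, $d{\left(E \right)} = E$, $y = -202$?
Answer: $- \frac{8547}{41} \approx -208.46$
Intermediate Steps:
$j = \frac{104}{41}$ ($j = \frac{104}{\left(4 - 2\right) + 39} = \frac{104}{2 + 39} = \frac{104}{41} \approx 2.5366$)
$d{\left(-9 \right)} + \left(j + y\right) = -9 + \left(\frac{104}{41} - 202\right) = -9 - \frac{8178}{41} = - \frac{8547}{41}$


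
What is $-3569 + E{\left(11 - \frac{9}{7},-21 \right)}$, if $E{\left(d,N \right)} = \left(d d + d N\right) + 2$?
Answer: $- \frac{180155}{49} \approx -3676.6$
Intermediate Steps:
$E{\left(d,N \right)} = 2 + d^{2} + N d$ ($E{\left(d,N \right)} = \left(d^{2} + N d\right) + 2 = 2 + d^{2} + N d$)
$-3569 + E{\left(11 - \frac{9}{7},-21 \right)} = -3569 + \left(2 + \left(11 - \frac{9}{7}\right)^{2} - 21 \left(11 - \frac{9}{7}\right)\right) = -3569 + \left(2 + \left(\frac{68}{7}\right)^{2} - 204\right) = -3569 + \left(2 + \frac{4624}{49} - 204\right) = -3569 - \frac{5274}{49} = - \frac{180155}{49}$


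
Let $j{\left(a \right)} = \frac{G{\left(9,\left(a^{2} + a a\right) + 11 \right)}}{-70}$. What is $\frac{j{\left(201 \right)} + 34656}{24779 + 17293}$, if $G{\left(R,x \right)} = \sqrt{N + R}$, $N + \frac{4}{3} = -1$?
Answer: $\frac{1444}{1753} - \frac{\sqrt{15}}{4417560} \approx 0.82373$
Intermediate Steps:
$N = - \frac{7}{3}$ ($N = - \frac{4}{3} - 1 = - \frac{7}{3} \approx -2.3333$)
$G{\left(R,x \right)} = \sqrt{- \frac{7}{3} + R}$
$j{\left(a \right)} = - \frac{\sqrt{15}}{105}$ ($j{\left(a \right)} = \frac{\frac{1}{3} \sqrt{-21 + 9 \cdot 9}}{-70} = \frac{\sqrt{-21 + 81}}{3} \left(- \frac{1}{70}\right) = \frac{\sqrt{60}}{3} \left(- \frac{1}{70}\right) = \frac{2 \sqrt{15}}{3} \left(- \frac{1}{70}\right) = - \frac{\sqrt{15}}{105}$)
$\frac{j{\left(201 \right)} + 34656}{24779 + 17293} = \frac{- \frac{\sqrt{15}}{105} + 34656}{24779 + 17293} = \frac{34656 - \frac{\sqrt{15}}{105}}{42072} = \left(34656 - \frac{\sqrt{15}}{105}\right) \frac{1}{42072} = \frac{1444}{1753} - \frac{\sqrt{15}}{4417560}$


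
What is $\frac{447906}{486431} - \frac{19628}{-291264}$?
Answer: $\frac{35001640213}{35419959696} \approx 0.98819$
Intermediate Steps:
$\frac{447906}{486431} - \frac{19628}{-291264} = 447906 \cdot \frac{1}{486431} - - \frac{4907}{72816} = \frac{447906}{486431} + \frac{4907}{72816} = \frac{35001640213}{35419959696}$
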